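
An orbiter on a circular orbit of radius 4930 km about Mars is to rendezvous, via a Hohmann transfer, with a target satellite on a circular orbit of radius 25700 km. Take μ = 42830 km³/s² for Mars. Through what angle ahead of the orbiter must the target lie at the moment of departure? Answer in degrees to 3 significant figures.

φ = 97.2°

Transfer-ellipse semi-major axis a_t = (r₁ + r₂)/2 = (4930 + 25700)/2 = 15315 km.
The half-period of the transfer ellipse is t = π√(a_t³/μ) = 28771 s.
Target angular speed ω₂ = √(μ/r₂³) = 5.0231×10^-5 rad/s.
Angle swept by the target during transfer: ω₂·t = 1.4452 rad = 82.80°.
The orbiter traverses 180° on the transfer ellipse, so the target must lead by 180° − 82.80° = 97.2°.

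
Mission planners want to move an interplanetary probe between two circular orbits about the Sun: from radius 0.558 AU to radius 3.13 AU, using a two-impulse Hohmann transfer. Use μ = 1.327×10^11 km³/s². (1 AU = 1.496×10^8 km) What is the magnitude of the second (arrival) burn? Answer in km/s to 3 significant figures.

In km: r₁ = 0.558 × 1.496×10^8 = 8.34768×10^7 km; r₂ = 3.13 × 1.496×10^8 = 4.68248×10^8 km.
The Hohmann ellipse has a_t = (r₁ + r₂)/2 = 2.758624×10^8 km.
Circular speed at r = 4.68248×10^8 km: v_c = √(μ/r) = 16.8344 km/s.
Transfer-orbit speed at the same r (vis-viva, a = a_t): v_t = √[μ(2/r − 1/a_t)] = 9.26049 km/s.
Δv₂ = |v_t − v_c| = |9.26049 − 16.8344| = 7.574 km/s.

Δv₂ = 7.57 km/s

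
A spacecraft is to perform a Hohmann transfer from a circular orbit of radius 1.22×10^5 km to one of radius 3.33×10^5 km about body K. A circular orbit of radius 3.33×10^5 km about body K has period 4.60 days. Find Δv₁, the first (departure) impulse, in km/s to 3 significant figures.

Δv₁ = 1.83 km/s

From Kepler's third law T² = 4π²r³/μ at r = 3.33×10^5 km, T = 4.60 days = 4.60 × 86400 s = 3.9744×10^5 s: μ = 4π²r³/T² = 9.22889×10^6 km³/s².
The Hohmann ellipse has a_t = (r₁ + r₂)/2 = 2.275×10^5 km.
On the circular orbit at r = 1.220×10^5 km, v_c = √(μ/r) = 8.69751 km/s.
Vis-viva on the transfer ellipse at r = 1.220×10^5 km gives v_t = √[μ(2/r − 1/a_t)] = 10.5227 km/s.
Δv₁ = |v_t − v_c| = |10.5227 − 8.69751| = 1.825 km/s.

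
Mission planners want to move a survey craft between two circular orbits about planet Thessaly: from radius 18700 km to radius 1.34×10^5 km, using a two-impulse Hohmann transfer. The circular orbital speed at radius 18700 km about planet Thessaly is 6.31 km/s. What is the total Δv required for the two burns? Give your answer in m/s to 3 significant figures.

From the circular-orbit relation v² = μ/r at r = 18700 km: μ = v²r = (6.31)² × 18700 = 7.44561×10^5 km³/s².
Transfer-ellipse semi-major axis a_t = (r₁ + r₂)/2 = (18700 + 1.340×10^5)/2 = 76350 km.
Circular speed at r₁: v₁ = √(μ/r₁) = √(7.44561×10^5/18700) = 6.310 km/s.
On the transfer ellipse at r₁, vis-viva gives v_p = √[μ(2/r₁ − 1/a_t)] = 8.359 km/s.
First burn Δv₁ = |v_p − v₁| = 2.049 km/s.
At r₂, v₂ = √(μ/r₂) = 2.3572 km/s.
Transfer-orbit speed at r₂: v_a = √[μ(2/r₂ − 1/a_t)] = 1.1666 km/s.
Second burn Δv₂ = |v₂ − v_a| = 1.191 km/s.
Total Δv = Δv₁ + Δv₂ = 3.240 km/s.

Δv = 3240 m/s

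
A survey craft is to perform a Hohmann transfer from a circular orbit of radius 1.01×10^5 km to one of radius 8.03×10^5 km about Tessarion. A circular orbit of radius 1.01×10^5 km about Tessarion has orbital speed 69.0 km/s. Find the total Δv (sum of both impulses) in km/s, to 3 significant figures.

Δv = 35.9 km/s

From the circular-orbit relation v² = μ/r at r = 1.01×10^5 km: μ = v²r = (69.0)² × 1.01×10^5 = 4.80861×10^8 km³/s².
Transfer-ellipse semi-major axis a_t = (r₁ + r₂)/2 = (1.010×10^5 + 8.030×10^5)/2 = 4.520×10^5 km.
At r₁ the circular-orbit speed is v₁ = √(μ/r₁) = 69.00 km/s.
On the transfer ellipse at r₁, vis-viva gives v_p = √[μ(2/r₁ − 1/a_t)] = 91.97 km/s.
First burn Δv₁ = |v_p − v₁| = 22.97 km/s.
At r₂, v₂ = √(μ/r₂) = 24.47 km/s.
Transfer-orbit speed at r₂: v_a = √[μ(2/r₂ − 1/a_t)] = 11.57 km/s.
Second burn Δv₂ = |v₂ − v_a| = 12.90 km/s.
Total Δv = Δv₁ + Δv₂ = 35.87 km/s.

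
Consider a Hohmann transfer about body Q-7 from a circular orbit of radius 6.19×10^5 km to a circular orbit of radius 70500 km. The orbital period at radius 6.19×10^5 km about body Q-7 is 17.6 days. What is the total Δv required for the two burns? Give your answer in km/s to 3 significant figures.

Δv = 3.98 km/s

From Kepler's third law T² = 4π²r³/μ at r = 6.19×10^5 km, T = 17.6 days = 17.6 × 86400 s = 1.52064×10^6 s: μ = 4π²r³/T² = 4.04929×10^6 km³/s².
Semi-major axis of the transfer orbit: a_t = (6.190×10^5 + 70500)/2 = 3.4475×10^5 km.
Circular speed at r₁: v₁ = √(μ/r₁) = √(4.04929×10^6/6.190×10^5) = 2.5577 km/s.
On the transfer ellipse at r₁, vis-viva gives v_a = √[μ(2/r₁ − 1/a_t)] = 1.1566 km/s.
First burn Δv₁ = |v_a − v₁| = 1.4011 km/s.
At r₂, v₂ = √(μ/r₂) = 7.57870 km/s.
Transfer-orbit speed at r₂: v_p = √[μ(2/r₂ − 1/a_t)] = 10.1552 km/s.
Second burn Δv₂ = |v₂ − v_p| = 2.5765 km/s.
Total Δv = Δv₁ + Δv₂ = 3.978 km/s.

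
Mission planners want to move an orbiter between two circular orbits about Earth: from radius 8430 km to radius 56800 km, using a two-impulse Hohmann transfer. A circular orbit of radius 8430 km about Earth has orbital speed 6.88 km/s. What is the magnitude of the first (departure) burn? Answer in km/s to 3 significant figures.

Δv₁ = 2.20 km/s

From the circular-orbit relation v² = μ/r at r = 8430 km: μ = v²r = (6.88)² × 8430 = 3.99029×10^5 km³/s².
Semi-major axis of the transfer orbit: a_t = (8430 + 56800)/2 = 32615 km.
Circular speed at r = 8430 km: v_c = √(μ/r) = 6.880 km/s.
Vis-viva on the transfer ellipse at r = 8430 km gives v_t = √[μ(2/r − 1/a_t)] = 9.079 km/s.
Δv₁ = |v_t − v_c| = |9.079 − 6.880| = 2.199 km/s.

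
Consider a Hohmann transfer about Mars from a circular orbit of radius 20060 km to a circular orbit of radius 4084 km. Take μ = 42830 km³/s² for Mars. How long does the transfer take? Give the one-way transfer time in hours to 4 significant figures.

The Hohmann ellipse has a_t = (r₁ + r₂)/2 = 12072 km.
Half the transfer-orbit period gives t = π√(a_t³/μ) = 20135 s.
Converting: 20135 s ÷ 3600 s/hour = 5.593 hours.

t = 5.593 hours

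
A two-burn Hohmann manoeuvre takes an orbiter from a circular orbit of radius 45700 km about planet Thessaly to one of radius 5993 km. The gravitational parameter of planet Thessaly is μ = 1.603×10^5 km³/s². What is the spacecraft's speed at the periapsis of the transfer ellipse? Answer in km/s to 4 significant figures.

v = 6.877 km/s

Semi-major axis of the transfer orbit: a_t = (45700 + 5993)/2 = 25846.5 km.
At periapsis, r = 5993 km.
From the vis-viva equation, v = √[μ(2/r − 1/a_t)] = 6.877 km/s.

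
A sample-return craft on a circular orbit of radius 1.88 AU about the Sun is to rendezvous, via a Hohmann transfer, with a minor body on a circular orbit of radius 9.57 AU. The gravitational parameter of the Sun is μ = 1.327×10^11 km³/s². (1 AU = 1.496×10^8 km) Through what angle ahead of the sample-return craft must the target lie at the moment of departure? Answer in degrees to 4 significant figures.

In km: r₁ = 1.88 × 1.496×10^8 = 2.81248×10^8 km; r₂ = 9.57 × 1.496×10^8 = 1.431672×10^9 km.
The Hohmann ellipse has a_t = (r₁ + r₂)/2 = 8.5646×10^8 km.
Transfer time t = π√(a_t³/μ) = 2.1616×10^8 s.
The target's mean motion on its circular orbit is ω₂ = √(μ/r₂³) = 6.7247×10^-9 rad/s.
Angle swept by the target during transfer: ω₂·t = 1.4536 rad = 83.29°.
Arrival is 180° from departure on the ellipse, so φ = 180° − 83.29° = 96.71°.

φ = 96.71°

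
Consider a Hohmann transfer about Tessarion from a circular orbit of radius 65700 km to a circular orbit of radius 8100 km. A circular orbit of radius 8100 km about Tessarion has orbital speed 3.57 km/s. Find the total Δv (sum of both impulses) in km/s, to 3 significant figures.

Δv = 1.86 km/s

From the circular-orbit relation v² = μ/r at r = 8100 km: μ = v²r = (3.57)² × 8100 = 1.03234×10^5 km³/s².
Semi-major axis of the transfer orbit: a_t = (65700 + 8100)/2 = 36900 km.
Circular speed at r₁: v₁ = √(μ/r₁) = √(1.03234×10^5/65700) = 1.2535 km/s.
On the transfer ellipse at r₁, v² = μ(2/r − 1/a) gives v_a = √[μ(2/r₁ − 1/a_t)] = 0.58730 km/s.
First burn Δv₁ = |v_a − v₁| = 0.6662 km/s.
At r₂, v₂ = √(μ/r₂) = 3.570 km/s.
Transfer-orbit speed at r₂: v_p = √[μ(2/r₂ − 1/a_t)] = 4.764 km/s.
Second burn Δv₂ = |v₂ − v_p| = 1.194 km/s.
Δv = Δv₁ + Δv₂ = 0.6662 + 1.194 = 1.860 km/s.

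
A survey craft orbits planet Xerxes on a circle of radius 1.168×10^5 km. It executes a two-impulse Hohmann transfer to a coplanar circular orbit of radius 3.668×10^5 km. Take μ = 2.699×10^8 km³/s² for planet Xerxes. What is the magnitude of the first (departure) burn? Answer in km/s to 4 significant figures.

Transfer-ellipse semi-major axis a_t = (r₁ + r₂)/2 = (1.168×10^5 + 3.668×10^5)/2 = 2.418×10^5 km.
On the circular orbit at r = 1.168×10^5 km, v_c = √(μ/r) = 48.07 km/s.
Transfer-orbit speed at the same r (vis-viva, a = a_t): v_t = √[μ(2/r − 1/a_t)] = 59.21 km/s.
Δv₁ = |v_t − v_c| = |59.21 − 48.07| = 11.14 km/s.

Δv₁ = 11.14 km/s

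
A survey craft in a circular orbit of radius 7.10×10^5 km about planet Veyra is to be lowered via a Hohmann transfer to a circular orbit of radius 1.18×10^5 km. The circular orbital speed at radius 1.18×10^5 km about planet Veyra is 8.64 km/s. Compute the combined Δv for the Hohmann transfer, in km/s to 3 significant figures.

Δv = 4.32 km/s

From the circular-orbit relation v² = μ/r at r = 1.18×10^5 km: μ = v²r = (8.64)² × 1.18×10^5 = 8.80865×10^6 km³/s².
The Hohmann ellipse has a_t = (r₁ + r₂)/2 = 4.140×10^5 km.
Circular speed at r₁: v₁ = √(μ/r₁) = √(8.80865×10^6/7.100×10^5) = 3.522 km/s.
On the transfer ellipse at r₁, v² = μ(2/r − 1/a) gives v_a = √[μ(2/r₁ − 1/a_t)] = 1.880 km/s.
First burn Δv₁ = |v_a − v₁| = 1.642 km/s.
Circular speed at r₂: v₂ = √(μ/r₂) = 8.6400 km/s.
Transfer-orbit speed at r₂: v_p = √[μ(2/r₂ − 1/a_t)] = 11.315 km/s.
Second burn Δv₂ = |v₂ − v_p| = 2.675 km/s.
Δv = Δv₁ + Δv₂ = 1.642 + 2.675 = 4.317 km/s.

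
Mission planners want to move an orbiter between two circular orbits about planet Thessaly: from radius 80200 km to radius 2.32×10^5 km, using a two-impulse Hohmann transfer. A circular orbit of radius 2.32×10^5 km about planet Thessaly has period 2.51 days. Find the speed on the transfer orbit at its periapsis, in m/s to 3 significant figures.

From Kepler's third law T² = 4π²r³/μ at r = 2.32×10^5 km, T = 2.51 days = 2.51 × 86400 s = 2.16864×10^5 s: μ = 4π²r³/T² = 1.04821×10^7 km³/s².
The Hohmann ellipse has a_t = (r₁ + r₂)/2 = 1.561×10^5 km.
The periapsis of the transfer ellipse is at r = 80200 km.
From the vis-viva equation, v = √[μ(2/r − 1/a_t)] = 13.94 km/s.

v = 13900 m/s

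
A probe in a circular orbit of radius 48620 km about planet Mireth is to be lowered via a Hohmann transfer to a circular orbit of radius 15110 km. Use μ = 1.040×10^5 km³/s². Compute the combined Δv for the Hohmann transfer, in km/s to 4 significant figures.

Semi-major axis of the transfer orbit: a_t = (48620 + 15110)/2 = 31865 km.
At r₁ the circular-orbit speed is v₁ = √(μ/r₁) = 1.4625 km/s.
On the transfer ellipse at r₁, v² = μ(2/r − 1/a) gives v_a = √[μ(2/r₁ − 1/a_t)] = 1.0071 km/s.
First burn Δv₁ = |v_a − v₁| = 0.4554 km/s.
At r₂, v₂ = √(μ/r₂) = 2.6235 km/s.
Transfer-orbit speed at r₂: v_p = √[μ(2/r₂ − 1/a_t)] = 3.2407 km/s.
Second burn Δv₂ = |v₂ − v_p| = 0.6172 km/s.
Δv = Δv₁ + Δv₂ = 0.4554 + 0.6172 = 1.073 km/s.

Δv = 1.073 km/s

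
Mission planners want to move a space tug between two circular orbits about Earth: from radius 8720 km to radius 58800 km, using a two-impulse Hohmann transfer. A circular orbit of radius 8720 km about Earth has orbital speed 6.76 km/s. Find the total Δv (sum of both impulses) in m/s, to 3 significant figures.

From the circular-orbit relation v² = μ/r at r = 8720 km: μ = v²r = (6.76)² × 8720 = 3.98483×10^5 km³/s².
Semi-major axis of the transfer orbit: a_t = (8720 + 58800)/2 = 33760 km.
Circular speed at r₁: v₁ = √(μ/r₁) = √(3.98483×10^5/8720) = 6.7600 km/s.
On the transfer ellipse at r₁, vis-viva gives v_p = √[μ(2/r₁ − 1/a_t)] = 8.9214 km/s.
First burn Δv₁ = |v_p − v₁| = 2.1614 km/s.
Circular speed at r₂: v₂ = √(μ/r₂) = 2.60325 km/s.
Transfer-orbit speed at r₂: v_a = √[μ(2/r₂ − 1/a_t)] = 1.32304 km/s.
Second burn Δv₂ = |v₂ − v_a| = 1.2802 km/s.
Total Δv = Δv₁ + Δv₂ = 3.442 km/s.

Δv = 3440 m/s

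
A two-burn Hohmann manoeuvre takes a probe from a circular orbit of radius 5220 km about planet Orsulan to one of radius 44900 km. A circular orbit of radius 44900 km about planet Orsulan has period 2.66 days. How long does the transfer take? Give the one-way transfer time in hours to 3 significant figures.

t = 13.3 hours

From Kepler's third law T² = 4π²r³/μ at r = 44900 km, T = 2.66 days = 2.66 × 86400 s = 2.29824×10^5 s: μ = 4π²r³/T² = 67656.3 km³/s².
Transfer-ellipse semi-major axis a_t = (r₁ + r₂)/2 = (5220 + 44900)/2 = 25060 km.
Transfer time t = π√(a_t³/μ) = π√((25060)³ / 67656.3) = 47910 s.
Converting: 47910 s ÷ 3600 s/hour = 13.3 hours.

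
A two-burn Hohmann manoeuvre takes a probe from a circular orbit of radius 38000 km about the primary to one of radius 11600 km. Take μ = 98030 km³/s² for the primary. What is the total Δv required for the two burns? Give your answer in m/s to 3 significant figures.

Δv = 1200 m/s

Semi-major axis of the transfer orbit: a_t = (38000 + 11600)/2 = 24800 km.
Circular speed at r₁: v₁ = √(μ/r₁) = √(98030/38000) = 1.6062 km/s.
On the transfer ellipse at r₁, vis-viva equation gives v_a = √[μ(2/r₁ − 1/a_t)] = 1.0985 km/s.
First burn Δv₁ = |v_a − v₁| = 0.5077 km/s.
Circular speed at r₂: v₂ = √(μ/r₂) = 2.90704 km/s.
Transfer-orbit speed at r₂: v_p = √[μ(2/r₂ − 1/a_t)] = 3.59846 km/s.
Second burn Δv₂ = |v₂ − v_p| = 0.6914 km/s.
Total Δv = Δv₁ + Δv₂ = 1.199 km/s.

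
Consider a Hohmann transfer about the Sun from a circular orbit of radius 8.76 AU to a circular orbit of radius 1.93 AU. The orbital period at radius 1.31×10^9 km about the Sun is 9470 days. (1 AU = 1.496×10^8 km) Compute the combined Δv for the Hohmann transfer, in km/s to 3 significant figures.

From Kepler's third law T² = 4π²r³/μ at r = 1.31×10^9 km, T = 9470 days = 9470 × 86400 s = 8.18208×10^8 s: μ = 4π²r³/T² = 1.32570×10^11 km³/s².
In km: r₁ = 8.76 × 1.496×10^8 = 1.310496×10^9 km; r₂ = 1.93 × 1.496×10^8 = 2.88728×10^8 km.
Semi-major axis of the transfer orbit: a_t = (1.310496×10^9 + 2.88728×10^8)/2 = 7.99612×10^8 km.
At r₁ the circular-orbit speed is v₁ = √(μ/r₁) = 10.058 km/s.
On the transfer ellipse at r₁, v² = μ(2/r − 1/a) gives v_a = √[μ(2/r₁ − 1/a_t)] = 6.0438 km/s.
First burn Δv₁ = |v_a − v₁| = 4.014 km/s.
At r₂, v₂ = √(μ/r₂) = 21.428 km/s.
Transfer-orbit speed at r₂: v_p = √[μ(2/r₂ − 1/a_t)] = 27.432 km/s.
Second burn Δv₂ = |v₂ − v_p| = 6.004 km/s.
Δv = Δv₁ + Δv₂ = 4.014 + 6.004 = 10.02 km/s.

Δv = 10.0 km/s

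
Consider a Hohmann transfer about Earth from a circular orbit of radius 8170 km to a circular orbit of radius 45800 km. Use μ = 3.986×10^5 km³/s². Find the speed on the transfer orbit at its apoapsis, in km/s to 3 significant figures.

v = 1.62 km/s

The Hohmann ellipse has a_t = (r₁ + r₂)/2 = 26985 km.
At apoapsis, r = 45800 km.
Applying v² = μ(2/r − 1/a_t): v = 1.623 km/s.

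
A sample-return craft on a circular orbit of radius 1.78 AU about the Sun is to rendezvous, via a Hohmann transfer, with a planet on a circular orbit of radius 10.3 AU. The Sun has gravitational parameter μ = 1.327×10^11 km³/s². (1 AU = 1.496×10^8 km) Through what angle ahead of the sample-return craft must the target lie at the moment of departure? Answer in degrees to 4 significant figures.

In km: r₁ = 1.78 × 1.496×10^8 = 2.66288×10^8 km; r₂ = 10.3 × 1.496×10^8 = 1.54088×10^9 km.
The Hohmann ellipse has a_t = (r₁ + r₂)/2 = 9.03584×10^8 km.
Transfer time t = π√(a_t³/μ) = 2.3424×10^8 s.
Target angular speed ω₂ = √(μ/r₂³) = 6.0226×10^-9 rad/s.
Angle swept by the target during transfer: ω₂·t = 1.4107 rad = 80.83°.
The sample-return craft traverses 180° on the transfer ellipse, so the target must lead by 180° − 80.83° = 99.17°.

φ = 99.17°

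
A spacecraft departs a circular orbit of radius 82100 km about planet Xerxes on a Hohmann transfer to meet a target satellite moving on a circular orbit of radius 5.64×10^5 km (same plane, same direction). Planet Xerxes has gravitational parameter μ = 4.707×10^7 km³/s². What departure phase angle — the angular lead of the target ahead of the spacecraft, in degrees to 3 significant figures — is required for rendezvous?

φ = 102°

Transfer-ellipse semi-major axis a_t = (r₁ + r₂)/2 = (82100 + 5.640×10^5)/2 = 3.2305×10^5 km.
The half-period of the transfer ellipse is t = π√(a_t³/μ) = 84078 s.
Target angular speed ω₂ = √(μ/r₂³) = 1.6198×10^-5 rad/s.
Angle swept by the target during transfer: ω₂·t = 1.3619 rad = 78.03°.
Arrival is 180° from departure on the ellipse, so φ = 180° − 78.03° = 102°.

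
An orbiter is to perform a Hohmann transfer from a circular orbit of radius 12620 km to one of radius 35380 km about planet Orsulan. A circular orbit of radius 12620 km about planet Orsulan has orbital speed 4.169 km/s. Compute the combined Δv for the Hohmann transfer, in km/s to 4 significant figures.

Δv = 1.577 km/s

From the circular-orbit relation v² = μ/r at r = 12620 km: μ = v²r = (4.169)² × 12620 = 2.19343×10^5 km³/s².
Transfer-ellipse semi-major axis a_t = (r₁ + r₂)/2 = (12620 + 35380)/2 = 24000 km.
Circular speed at r₁: v₁ = √(μ/r₁) = √(2.19343×10^5/12620) = 4.1690 km/s.
Transfer-orbit speed at r₁ (vis-viva equation): v_p = √[μ(2/r₁ − 1/a_t)] = 5.0618 km/s.
First burn Δv₁ = |v_p − v₁| = 0.8928 km/s.
Circular speed at r₂: v₂ = √(μ/r₂) = 2.4899 km/s.
Transfer-orbit speed at r₂: v_a = √[μ(2/r₂ − 1/a_t)] = 1.8055 km/s.
Second burn Δv₂ = |v₂ − v_a| = 0.6844 km/s.
Total Δv = Δv₁ + Δv₂ = 1.577 km/s.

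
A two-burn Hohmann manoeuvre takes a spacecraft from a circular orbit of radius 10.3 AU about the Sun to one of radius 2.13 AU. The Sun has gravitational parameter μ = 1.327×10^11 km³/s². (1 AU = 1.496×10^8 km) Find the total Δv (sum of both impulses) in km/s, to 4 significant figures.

In km: r₁ = 10.3 × 1.496×10^8 = 1.54088×10^9 km; r₂ = 2.13 × 1.496×10^8 = 3.18648×10^8 km.
The Hohmann ellipse has a_t = (r₁ + r₂)/2 = 9.29764×10^8 km.
Circular speed at r₁: v₁ = √(μ/r₁) = √(1.327×10^11/1.54088×10^9) = 9.280 km/s.
Transfer-orbit speed at r₁ (vis-viva equation): v_a = √[μ(2/r₁ − 1/a_t)] = 5.433 km/s.
First burn Δv₁ = |v_a − v₁| = 3.847 km/s.
Circular speed at r₂: v₂ = √(μ/r₂) = 20.407 km/s.
Transfer-orbit speed at r₂: v_p = √[μ(2/r₂ − 1/a_t)] = 26.271 km/s.
Second burn Δv₂ = |v₂ − v_p| = 5.864 km/s.
Total Δv = Δv₁ + Δv₂ = 9.711 km/s.

Δv = 9.711 km/s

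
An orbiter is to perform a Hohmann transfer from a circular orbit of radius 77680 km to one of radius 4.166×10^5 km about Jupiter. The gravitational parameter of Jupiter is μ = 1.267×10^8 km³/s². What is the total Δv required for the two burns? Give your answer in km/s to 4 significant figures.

Transfer-ellipse semi-major axis a_t = (r₁ + r₂)/2 = (77680 + 4.166×10^5)/2 = 2.4714×10^5 km.
At r₁ the circular-orbit speed is v₁ = √(μ/r₁) = 40.39 km/s.
On the transfer ellipse at r₁, vis-viva gives v_p = √[μ(2/r₁ − 1/a_t)] = 52.44 km/s.
First burn Δv₁ = |v_p − v₁| = 12.05 km/s.
Circular speed at r₂: v₂ = √(μ/r₂) = 17.439 km/s.
Transfer-orbit speed at r₂: v_a = √[μ(2/r₂ − 1/a_t)] = 9.7771 km/s.
Second burn Δv₂ = |v₂ − v_a| = 7.662 km/s.
Total Δv = Δv₁ + Δv₂ = 19.71 km/s.

Δv = 19.71 km/s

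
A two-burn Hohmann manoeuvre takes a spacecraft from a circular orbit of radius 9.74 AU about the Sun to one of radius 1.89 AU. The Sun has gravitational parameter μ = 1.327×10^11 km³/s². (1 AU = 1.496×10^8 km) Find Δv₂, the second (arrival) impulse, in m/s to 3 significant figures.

In km: r₁ = 9.74 × 1.496×10^8 = 1.457104×10^9 km; r₂ = 1.89 × 1.496×10^8 = 2.82744×10^8 km.
Transfer-ellipse semi-major axis a_t = (r₁ + r₂)/2 = (1.457104×10^9 + 2.82744×10^8)/2 = 8.69924×10^8 km.
On the circular orbit at r = 2.82744×10^8 km, v_c = √(μ/r) = 21.664 km/s.
Vis-viva on the transfer ellipse at r = 2.82744×10^8 km gives v_t = √[μ(2/r − 1/a_t)] = 28.038 km/s.
Δv₂ = |v_t − v_c| = |28.038 − 21.664| = 6.374 km/s.

Δv₂ = 6370 m/s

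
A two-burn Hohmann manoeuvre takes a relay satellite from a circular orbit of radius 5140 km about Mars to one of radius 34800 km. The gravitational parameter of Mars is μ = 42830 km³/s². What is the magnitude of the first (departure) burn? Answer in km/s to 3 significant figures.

Δv₁ = 0.924 km/s

Transfer-ellipse semi-major axis a_t = (r₁ + r₂)/2 = (5140 + 34800)/2 = 19970 km.
On the circular orbit at r = 5140 km, v_c = √(μ/r) = 2.887 km/s.
Transfer-orbit speed at the same r (vis-viva, a = a_t): v_t = √[μ(2/r − 1/a_t)] = 3.811 km/s.
Δv₁ = |v_t − v_c| = |3.811 − 2.887| = 0.9240 km/s.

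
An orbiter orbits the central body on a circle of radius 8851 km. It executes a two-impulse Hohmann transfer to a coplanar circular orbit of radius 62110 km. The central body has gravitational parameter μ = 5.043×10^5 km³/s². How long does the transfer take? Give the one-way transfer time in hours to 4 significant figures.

t = 8.213 hours

Semi-major axis of the transfer orbit: a_t = (8851 + 62110)/2 = 35480.5 km.
By Kepler's third law the transfer-orbit period is T = 2π√(a_t³/μ), so t = T/2 = 29566 s.
Converting: 29566 s ÷ 3600 s/hour = 8.213 hours.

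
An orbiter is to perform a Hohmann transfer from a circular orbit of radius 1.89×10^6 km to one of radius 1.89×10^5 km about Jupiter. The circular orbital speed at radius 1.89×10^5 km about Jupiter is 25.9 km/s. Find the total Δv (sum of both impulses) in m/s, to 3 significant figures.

From the circular-orbit relation v² = μ/r at r = 1.89×10^5 km: μ = v²r = (25.9)² × 1.89×10^5 = 1.26783×10^8 km³/s².
The Hohmann ellipse has a_t = (r₁ + r₂)/2 = 1.0395×10^6 km.
At r₁ the circular-orbit speed is v₁ = √(μ/r₁) = 8.190 km/s.
Transfer-orbit speed at r₁ (v² = μ(2/r − 1/a)): v_a = √[μ(2/r₁ − 1/a_t)] = 3.492 km/s.
First burn Δv₁ = |v_a − v₁| = 4.698 km/s.
Circular speed at r₂: v₂ = √(μ/r₂) = 25.900 km/s.
Transfer-orbit speed at r₂: v_p = √[μ(2/r₂ − 1/a_t)] = 34.924 km/s.
Second burn Δv₂ = |v₂ − v_p| = 9.024 km/s.
Δv = Δv₁ + Δv₂ = 4.698 + 9.024 = 13.72 km/s.

Δv = 13700 m/s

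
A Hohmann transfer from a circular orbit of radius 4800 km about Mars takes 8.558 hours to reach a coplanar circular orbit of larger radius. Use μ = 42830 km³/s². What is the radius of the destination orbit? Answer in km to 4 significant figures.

r₂ = 27260 km

Transfer time t = 8.558 hours = 30808.8 s, and t = π√(a_t³/μ).
So a_t = (μ t²/π²)^(1/3) = (42830 × (30808.8)² / π²)^(1/3) = 16030 km.
Since a_t = (r₁ + r₂)/2, r₂ = 2a_t − r₁ = 2×16030 − 4800 = 27260 km.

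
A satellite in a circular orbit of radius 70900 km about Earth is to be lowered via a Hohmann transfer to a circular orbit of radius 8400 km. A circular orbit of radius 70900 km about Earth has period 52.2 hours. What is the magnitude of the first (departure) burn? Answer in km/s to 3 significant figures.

From Kepler's third law T² = 4π²r³/μ at r = 70900 km, T = 52.2 hours = 52.2 × 3600 s = 1.8792×10^5 s: μ = 4π²r³/T² = 3.98430×10^5 km³/s².
Transfer-ellipse semi-major axis a_t = (r₁ + r₂)/2 = (70900 + 8400)/2 = 39650 km.
Circular speed at r = 70900 km: v_c = √(μ/r) = 2.37057 km/s.
Vis-viva on the transfer ellipse at r = 70900 km gives v_t = √[μ(2/r − 1/a_t)] = 1.09112 km/s.
Δv₁ = |v_t − v_c| = |1.09112 − 2.37057| = 1.279 km/s.

Δv₁ = 1.28 km/s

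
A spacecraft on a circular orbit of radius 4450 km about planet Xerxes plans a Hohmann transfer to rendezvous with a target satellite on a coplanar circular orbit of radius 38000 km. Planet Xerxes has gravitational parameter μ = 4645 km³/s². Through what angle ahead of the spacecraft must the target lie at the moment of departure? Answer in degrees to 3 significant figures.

φ = 105°

Transfer-ellipse semi-major axis a_t = (r₁ + r₂)/2 = (4450 + 38000)/2 = 21225 km.
Transfer time t = π√(a_t³/μ) = 1.42537×10^5 s.
Target angular speed ω₂ = √(μ/r₂³) = 9.20063×10^-6 rad/s.
Angle swept by the target during transfer: ω₂·t = 1.3114 rad = 75.14°.
The spacecraft traverses 180° on the transfer ellipse, so the target must lead by 180° − 75.14° = 105°.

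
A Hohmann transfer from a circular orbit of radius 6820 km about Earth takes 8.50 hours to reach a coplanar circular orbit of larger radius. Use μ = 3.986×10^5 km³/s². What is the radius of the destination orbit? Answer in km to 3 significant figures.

r₂ = 60300 km

Transfer time t = 8.50 hours = 30600 s, and t = π√(a_t³/μ).
So a_t = (μ t²/π²)^(1/3) = (3.986×10^5 × (30600)² / π²)^(1/3) = 33566 km.
Since a_t = (r₁ + r₂)/2, r₂ = 2a_t − r₁ = 2×33566 − 6820 = 60312 km.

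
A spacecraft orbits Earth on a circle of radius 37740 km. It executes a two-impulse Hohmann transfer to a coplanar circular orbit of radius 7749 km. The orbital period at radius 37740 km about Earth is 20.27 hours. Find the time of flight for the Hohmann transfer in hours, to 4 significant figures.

From Kepler's third law T² = 4π²r³/μ at r = 37740 km, T = 20.27 hours = 20.27 × 3600 s = 72972 s: μ = 4π²r³/T² = 3.98523×10^5 km³/s².
Transfer-ellipse semi-major axis a_t = (r₁ + r₂)/2 = (37740 + 7749)/2 = 22744.5 km.
Half the transfer-orbit period gives t = π√(a_t³/μ) = 17070 s.
Converting: 17070 s ÷ 3600 s/hour = 4.742 hours.

t = 4.742 hours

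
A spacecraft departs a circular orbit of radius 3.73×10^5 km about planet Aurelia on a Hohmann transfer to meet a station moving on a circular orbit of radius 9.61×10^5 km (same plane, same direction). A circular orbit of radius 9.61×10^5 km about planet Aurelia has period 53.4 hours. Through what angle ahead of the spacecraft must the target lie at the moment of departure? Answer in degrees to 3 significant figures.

From Kepler's third law T² = 4π²r³/μ at r = 9.61×10^5 km, T = 53.4 hours = 53.4 × 3600 s = 1.9224×10^5 s: μ = 4π²r³/T² = 9.48074×10^8 km³/s².
The Hohmann ellipse has a_t = (r₁ + r₂)/2 = 6.670×10^5 km.
Transfer time t = π√(a_t³/μ) = 55580 s.
Target angular speed ω₂ = √(μ/r₂³) = 3.2684×10^-5 rad/s.
Angle swept by the target during transfer: ω₂·t = 1.817 rad = 104.1°.
Arrival is 180° from departure on the ellipse, so φ = 180° − 104.1° = 75.9°.

φ = 75.9°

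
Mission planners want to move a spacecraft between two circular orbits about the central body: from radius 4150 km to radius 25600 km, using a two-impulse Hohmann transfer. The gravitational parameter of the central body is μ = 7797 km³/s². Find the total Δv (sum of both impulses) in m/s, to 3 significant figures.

Δv = 688 m/s

Transfer-ellipse semi-major axis a_t = (r₁ + r₂)/2 = (4150 + 25600)/2 = 14875 km.
Circular speed at r₁: v₁ = √(μ/r₁) = √(7797/4150) = 1.3707 km/s.
Transfer-orbit speed at r₁ (vis-viva equation): v_p = √[μ(2/r₁ − 1/a_t)] = 1.7982 km/s.
First burn Δv₁ = |v_p − v₁| = 0.4275 km/s.
Circular speed at r₂: v₂ = √(μ/r₂) = 0.5519 km/s.
Transfer-orbit speed at r₂: v_a = √[μ(2/r₂ − 1/a_t)] = 0.2915 km/s.
Second burn Δv₂ = |v₂ − v_a| = 0.2604 km/s.
Total Δv = Δv₁ + Δv₂ = 0.6879 km/s.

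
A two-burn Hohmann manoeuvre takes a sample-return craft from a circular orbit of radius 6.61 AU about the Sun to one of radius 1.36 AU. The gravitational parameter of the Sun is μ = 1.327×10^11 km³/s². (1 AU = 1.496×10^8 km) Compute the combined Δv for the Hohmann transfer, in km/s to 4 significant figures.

In km: r₁ = 6.61 × 1.496×10^8 = 9.88856×10^8 km; r₂ = 1.36 × 1.496×10^8 = 2.03456×10^8 km.
Transfer-ellipse semi-major axis a_t = (r₁ + r₂)/2 = (9.88856×10^8 + 2.03456×10^8)/2 = 5.96156×10^8 km.
Circular speed at r₁: v₁ = √(μ/r₁) = √(1.327×10^11/9.88856×10^8) = 11.584 km/s.
On the transfer ellipse at r₁, vis-viva equation gives v_a = √[μ(2/r₁ − 1/a_t)] = 6.7674 km/s.
First burn Δv₁ = |v_a − v₁| = 4.817 km/s.
Circular speed at r₂: v₂ = √(μ/r₂) = 25.539 km/s.
Transfer-orbit speed at r₂: v_p = √[μ(2/r₂ − 1/a_t)] = 32.892 km/s.
Second burn Δv₂ = |v₂ − v_p| = 7.353 km/s.
Total Δv = Δv₁ + Δv₂ = 12.17 km/s.

Δv = 12.17 km/s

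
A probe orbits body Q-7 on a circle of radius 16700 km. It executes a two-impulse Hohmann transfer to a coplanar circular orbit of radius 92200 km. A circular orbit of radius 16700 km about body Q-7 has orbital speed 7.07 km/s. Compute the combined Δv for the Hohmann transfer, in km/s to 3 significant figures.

From the circular-orbit relation v² = μ/r at r = 16700 km: μ = v²r = (7.07)² × 16700 = 8.34748×10^5 km³/s².
The Hohmann ellipse has a_t = (r₁ + r₂)/2 = 54450 km.
At r₁ the circular-orbit speed is v₁ = √(μ/r₁) = 7.070 km/s.
On the transfer ellipse at r₁, vis-viva gives v_p = √[μ(2/r₁ − 1/a_t)] = 9.200 km/s.
First burn Δv₁ = |v_p − v₁| = 2.130 km/s.
Circular speed at r₂: v₂ = √(μ/r₂) = 3.009 km/s.
Transfer-orbit speed at r₂: v_a = √[μ(2/r₂ − 1/a_t)] = 1.666 km/s.
Second burn Δv₂ = |v₂ − v_a| = 1.343 km/s.
Δv = Δv₁ + Δv₂ = 2.130 + 1.343 = 3.473 km/s.

Δv = 3.47 km/s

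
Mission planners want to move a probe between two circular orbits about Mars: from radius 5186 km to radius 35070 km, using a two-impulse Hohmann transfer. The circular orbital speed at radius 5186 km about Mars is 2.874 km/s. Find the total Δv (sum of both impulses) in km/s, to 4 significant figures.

Δv = 1.464 km/s

From the circular-orbit relation v² = μ/r at r = 5186 km: μ = v²r = (2.874)² × 5186 = 42835.7 km³/s².
The Hohmann ellipse has a_t = (r₁ + r₂)/2 = 20128 km.
At r₁ the circular-orbit speed is v₁ = √(μ/r₁) = 2.8740 km/s.
Transfer-orbit speed at r₁ (vis-viva): v_p = √[μ(2/r₁ − 1/a_t)] = 3.7936 km/s.
First burn Δv₁ = |v_p − v₁| = 0.9196 km/s.
At r₂, v₂ = √(μ/r₂) = 1.1052 km/s.
Transfer-orbit speed at r₂: v_a = √[μ(2/r₂ − 1/a_t)] = 0.56098 km/s.
Second burn Δv₂ = |v₂ − v_a| = 0.5442 km/s.
Δv = Δv₁ + Δv₂ = 0.9196 + 0.5442 = 1.464 km/s.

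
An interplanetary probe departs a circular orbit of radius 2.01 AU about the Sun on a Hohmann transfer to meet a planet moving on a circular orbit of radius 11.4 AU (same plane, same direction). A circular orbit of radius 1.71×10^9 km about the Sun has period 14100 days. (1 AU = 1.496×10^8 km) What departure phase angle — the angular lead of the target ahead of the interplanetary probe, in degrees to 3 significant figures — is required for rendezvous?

φ = 98.8°

From Kepler's third law T² = 4π²r³/μ at r = 1.71×10^9 km, T = 14100 days = 14100 × 86400 s = 1.21824×10^9 s: μ = 4π²r³/T² = 1.33009×10^11 km³/s².
In km: r₁ = 2.01 × 1.496×10^8 = 3.00696×10^8 km; r₂ = 11.4 × 1.496×10^8 = 1.70544×10^9 km.
Semi-major axis of the transfer orbit: a_t = (3.00696×10^8 + 1.70544×10^9)/2 = 1.003068×10^9 km.
Transfer time t = π√(a_t³/μ) = 2.737×10^8 s.
Target angular speed ω₂ = √(μ/r₂³) = 5.178×10^-9 rad/s.
Angle swept by the target during transfer: ω₂·t = 1.417 rad = 81.19°.
The interplanetary probe traverses 180° on the transfer ellipse, so the target must lead by 180° − 81.19° = 98.8°.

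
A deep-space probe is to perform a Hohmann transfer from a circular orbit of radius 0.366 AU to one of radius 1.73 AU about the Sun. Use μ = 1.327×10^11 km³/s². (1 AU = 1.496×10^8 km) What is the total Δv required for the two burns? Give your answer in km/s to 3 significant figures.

Δv = 23.3 km/s

In km: r₁ = 0.366 × 1.496×10^8 = 5.47536×10^7 km; r₂ = 1.73 × 1.496×10^8 = 2.58808×10^8 km.
The Hohmann ellipse has a_t = (r₁ + r₂)/2 = 1.567808×10^8 km.
Circular speed at r₁: v₁ = √(μ/r₁) = √(1.327×10^11/5.47536×10^7) = 49.23 km/s.
On the transfer ellipse at r₁, vis-viva equation gives v_p = √[μ(2/r₁ − 1/a_t)] = 63.25 km/s.
First burn Δv₁ = |v_p − v₁| = 14.02 km/s.
Circular speed at r₂: v₂ = √(μ/r₂) = 22.644 km/s.
Transfer-orbit speed at r₂: v_a = √[μ(2/r₂ − 1/a_t)] = 13.382 km/s.
Second burn Δv₂ = |v₂ − v_a| = 9.262 km/s.
Δv = Δv₁ + Δv₂ = 14.02 + 9.262 = 23.28 km/s.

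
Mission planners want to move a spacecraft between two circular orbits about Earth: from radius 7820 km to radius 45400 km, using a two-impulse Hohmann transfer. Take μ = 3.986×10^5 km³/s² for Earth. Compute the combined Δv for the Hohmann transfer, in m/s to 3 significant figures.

Δv = 3540 m/s

The Hohmann ellipse has a_t = (r₁ + r₂)/2 = 26610 km.
At r₁ the circular-orbit speed is v₁ = √(μ/r₁) = 7.139 km/s.
Transfer-orbit speed at r₁ (v² = μ(2/r − 1/a)): v_p = √[μ(2/r₁ − 1/a_t)] = 9.325 km/s.
First burn Δv₁ = |v_p − v₁| = 2.186 km/s.
At r₂, v₂ = √(μ/r₂) = 2.963 km/s.
Transfer-orbit speed at r₂: v_a = √[μ(2/r₂ − 1/a_t)] = 1.606 km/s.
Second burn Δv₂ = |v₂ − v_a| = 1.357 km/s.
Δv = Δv₁ + Δv₂ = 2.186 + 1.357 = 3.543 km/s.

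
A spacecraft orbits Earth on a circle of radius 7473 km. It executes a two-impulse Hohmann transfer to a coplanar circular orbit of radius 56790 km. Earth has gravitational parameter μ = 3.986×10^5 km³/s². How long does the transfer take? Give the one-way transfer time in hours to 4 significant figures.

The Hohmann ellipse has a_t = (r₁ + r₂)/2 = 32131.5 km.
Transfer time t = π√(a_t³/μ) = π√((32131.5)³ / 3.986×10^5) = 28660 s.
Converting: 28660 s ÷ 3600 s/hour = 7.961 hours.

t = 7.961 hours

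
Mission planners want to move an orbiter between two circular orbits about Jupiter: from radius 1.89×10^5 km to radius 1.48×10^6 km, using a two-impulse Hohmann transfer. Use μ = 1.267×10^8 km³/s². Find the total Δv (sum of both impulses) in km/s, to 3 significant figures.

Δv = 13.4 km/s

The Hohmann ellipse has a_t = (r₁ + r₂)/2 = 8.345×10^5 km.
At r₁ the circular-orbit speed is v₁ = √(μ/r₁) = 25.892 km/s.
Transfer-orbit speed at r₁ (v² = μ(2/r − 1/a)): v_p = √[μ(2/r₁ − 1/a_t)] = 34.481 km/s.
First burn Δv₁ = |v_p − v₁| = 8.589 km/s.
At r₂, v₂ = √(μ/r₂) = 9.252 km/s.
Transfer-orbit speed at r₂: v_a = √[μ(2/r₂ − 1/a_t)] = 4.403 km/s.
Second burn Δv₂ = |v₂ − v_a| = 4.849 km/s.
Total Δv = Δv₁ + Δv₂ = 13.44 km/s.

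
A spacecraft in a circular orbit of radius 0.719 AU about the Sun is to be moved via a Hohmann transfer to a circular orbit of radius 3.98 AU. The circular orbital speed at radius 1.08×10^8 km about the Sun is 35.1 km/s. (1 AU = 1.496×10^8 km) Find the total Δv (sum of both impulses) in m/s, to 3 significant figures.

Δv = 17300 m/s

From the circular-orbit relation v² = μ/r at r = 1.08×10^8 km: μ = v²r = (35.1)² × 1.08×10^8 = 1.33057×10^11 km³/s².
In km: r₁ = 0.719 × 1.496×10^8 = 1.075624×10^8 km; r₂ = 3.98 × 1.496×10^8 = 5.95408×10^8 km.
Transfer-ellipse semi-major axis a_t = (r₁ + r₂)/2 = (1.075624×10^8 + 5.95408×10^8)/2 = 3.514852×10^8 km.
At r₁ the circular-orbit speed is v₁ = √(μ/r₁) = 35.171 km/s.
On the transfer ellipse at r₁, v² = μ(2/r − 1/a) gives v_p = √[μ(2/r₁ − 1/a_t)] = 45.776 km/s.
First burn Δv₁ = |v_p − v₁| = 10.605 km/s.
Circular speed at r₂: v₂ = √(μ/r₂) = 14.949 km/s.
Transfer-orbit speed at r₂: v_a = √[μ(2/r₂ − 1/a_t)] = 8.2697 km/s.
Second burn Δv₂ = |v₂ − v_a| = 6.6793 km/s.
Δv = Δv₁ + Δv₂ = 10.605 + 6.6793 = 17.28 km/s.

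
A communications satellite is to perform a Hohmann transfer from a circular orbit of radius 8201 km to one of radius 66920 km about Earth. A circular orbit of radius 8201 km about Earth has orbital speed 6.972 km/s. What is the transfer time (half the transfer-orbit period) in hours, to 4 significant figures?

t = 10.06 hours

From the circular-orbit relation v² = μ/r at r = 8201 km: μ = v²r = (6.972)² × 8201 = 3.98641×10^5 km³/s².
Transfer-ellipse semi-major axis a_t = (r₁ + r₂)/2 = (8201 + 66920)/2 = 37560.5 km.
Half the transfer-orbit period gives t = π√(a_t³/μ) = 36220 s.
Converting: 36220 s ÷ 3600 s/hour = 10.06 hours.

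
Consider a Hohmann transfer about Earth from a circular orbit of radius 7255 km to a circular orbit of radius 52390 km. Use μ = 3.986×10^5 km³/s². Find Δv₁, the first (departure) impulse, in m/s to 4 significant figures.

Semi-major axis of the transfer orbit: a_t = (7255 + 52390)/2 = 29822.5 km.
On the circular orbit at r = 7255 km, v_c = √(μ/r) = 7.412 km/s.
Transfer-orbit speed at the same r (vis-viva, a = a_t): v_t = √[μ(2/r − 1/a_t)] = 9.824 km/s.
Δv₁ = |v_t − v_c| = |9.824 − 7.412| = 2.412 km/s.

Δv₁ = 2412 m/s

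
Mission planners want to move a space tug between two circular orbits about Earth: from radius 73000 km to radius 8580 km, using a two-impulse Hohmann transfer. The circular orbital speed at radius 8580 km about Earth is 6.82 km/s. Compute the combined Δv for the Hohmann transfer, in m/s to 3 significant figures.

Δv = 3570 m/s

From the circular-orbit relation v² = μ/r at r = 8580 km: μ = v²r = (6.82)² × 8580 = 3.99076×10^5 km³/s².
Transfer-ellipse semi-major axis a_t = (r₁ + r₂)/2 = (73000 + 8580)/2 = 40790 km.
At r₁ the circular-orbit speed is v₁ = √(μ/r₁) = 2.33812 km/s.
On the transfer ellipse at r₁, v² = μ(2/r − 1/a) gives v_a = √[μ(2/r₁ − 1/a_t)] = 1.07234 km/s.
First burn Δv₁ = |v_a − v₁| = 1.26578 km/s.
At r₂, v₂ = √(μ/r₂) = 6.82000 km/s.
Transfer-orbit speed at r₂: v_p = √[μ(2/r₂ − 1/a_t)] = 9.12366 km/s.
Second burn Δv₂ = |v₂ − v_p| = 2.30366 km/s.
Δv = Δv₁ + Δv₂ = 1.26578 + 2.30366 = 3.569 km/s.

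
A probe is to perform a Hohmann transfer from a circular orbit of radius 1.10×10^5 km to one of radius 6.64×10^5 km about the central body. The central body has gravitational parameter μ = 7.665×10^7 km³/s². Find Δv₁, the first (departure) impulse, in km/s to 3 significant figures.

Transfer-ellipse semi-major axis a_t = (r₁ + r₂)/2 = (1.100×10^5 + 6.640×10^5)/2 = 3.870×10^5 km.
Circular speed at r = 1.100×10^5 km: v_c = √(μ/r) = 26.40 km/s.
Transfer-orbit speed at the same r (vis-viva, a = a_t): v_t = √[μ(2/r − 1/a_t)] = 34.58 km/s.
Δv₁ = |v_t − v_c| = |34.58 − 26.40| = 8.180 km/s.

Δv₁ = 8.18 km/s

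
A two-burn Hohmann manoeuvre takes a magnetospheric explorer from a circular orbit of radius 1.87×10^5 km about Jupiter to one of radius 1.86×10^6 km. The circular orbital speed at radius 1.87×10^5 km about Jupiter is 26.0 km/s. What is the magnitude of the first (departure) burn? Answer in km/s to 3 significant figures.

Δv₁ = 9.05 km/s

From the circular-orbit relation v² = μ/r at r = 1.87×10^5 km: μ = v²r = (26.0)² × 1.87×10^5 = 1.26412×10^8 km³/s².
Semi-major axis of the transfer orbit: a_t = (1.870×10^5 + 1.860×10^6)/2 = 1.0235×10^6 km.
Circular speed at r = 1.870×10^5 km: v_c = √(μ/r) = 26.00 km/s.
Vis-viva on the transfer ellipse at r = 1.870×10^5 km gives v_t = √[μ(2/r − 1/a_t)] = 35.05 km/s.
Δv₁ = |v_t − v_c| = |35.05 − 26.00| = 9.050 km/s.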